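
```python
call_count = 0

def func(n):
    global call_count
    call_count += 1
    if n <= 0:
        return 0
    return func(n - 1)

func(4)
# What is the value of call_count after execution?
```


func(4) calls func(3) calls ... calls func(0)
Total calls: 4 + 1 (for base case) = 5


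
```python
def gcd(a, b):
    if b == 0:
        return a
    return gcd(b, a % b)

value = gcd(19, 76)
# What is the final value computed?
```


gcd(19, 76)
= gcd(76, 19 % 76) = gcd(76, 19)
= gcd(19, 76 % 19) = gcd(19, 0)
b == 0, return a = 19


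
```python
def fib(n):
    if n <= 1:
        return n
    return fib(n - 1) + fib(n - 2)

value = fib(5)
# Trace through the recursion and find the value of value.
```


fib(5)
= fib(4) + fib(3)
= (fib(3) + fib(2)) + fib(3)
Computing bottom-up: fib(0)=0, fib(1)=1, fib(2)=1, fib(3)=2, fib(4)=3, fib(5)=5
= 5


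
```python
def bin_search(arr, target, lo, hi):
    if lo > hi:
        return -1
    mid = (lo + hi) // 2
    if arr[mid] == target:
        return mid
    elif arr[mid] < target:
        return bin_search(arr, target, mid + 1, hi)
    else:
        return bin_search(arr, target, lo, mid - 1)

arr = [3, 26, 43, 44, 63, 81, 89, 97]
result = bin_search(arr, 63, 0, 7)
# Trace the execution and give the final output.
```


bin_search(arr, 63, 0, 7)
lo=0, hi=7, mid=3, arr[mid]=44
44 < 63, search right half
lo=4, hi=7, mid=5, arr[mid]=81
81 > 63, search left half
lo=4, hi=4, mid=4, arr[mid]=63
arr[4] == 63, found at index 4
= 4


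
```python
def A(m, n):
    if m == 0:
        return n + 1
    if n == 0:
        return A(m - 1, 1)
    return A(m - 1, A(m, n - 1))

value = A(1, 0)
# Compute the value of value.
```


A(1, 0)
n == 0: return A(0, 1)
= A(0, 1) = 2
= 2


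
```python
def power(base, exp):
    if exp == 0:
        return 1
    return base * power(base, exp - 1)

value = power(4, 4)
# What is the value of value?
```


power(4, 4)
= 4 * power(4, 3)
= 4 * 4 * power(4, 2)
= 4 * 4 * 4 * power(4, 1)
= 4 * 4 * 4 * 4 * power(4, 0)
= 4 * 4 * 4 * 4 * 1
= 256


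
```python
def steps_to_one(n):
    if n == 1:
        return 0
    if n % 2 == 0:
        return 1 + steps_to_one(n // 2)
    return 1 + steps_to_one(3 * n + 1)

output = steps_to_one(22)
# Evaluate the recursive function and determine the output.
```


steps_to_one(22)
22 is even -> steps_to_one(11)
11 is odd -> 3*11+1 = 34 -> steps_to_one(34)
34 is even -> steps_to_one(17)
17 is odd -> 3*17+1 = 52 -> steps_to_one(52)
52 is even -> steps_to_one(26)
26 is even -> steps_to_one(13)
13 is odd -> 3*13+1 = 40 -> steps_to_one(40)
40 is even -> steps_to_one(20)
20 is even -> steps_to_one(10)
10 is even -> steps_to_one(5)
5 is odd -> 3*5+1 = 16 -> steps_to_one(16)
16 is even -> steps_to_one(8)
8 is even -> steps_to_one(4)
4 is even -> steps_to_one(2)
2 is even -> steps_to_one(1)
Reached 1 after 15 steps
= 15


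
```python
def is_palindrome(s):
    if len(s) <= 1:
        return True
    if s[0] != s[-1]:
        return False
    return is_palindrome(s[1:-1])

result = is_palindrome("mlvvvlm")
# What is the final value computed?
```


is_palindrome("mlvvvlm")
"mlvvvlm": s[0]='m' == s[-1]='m' -> is_palindrome("lvvvl")
"lvvvl": s[0]='l' == s[-1]='l' -> is_palindrome("vvv")
"vvv": s[0]='v' == s[-1]='v' -> is_palindrome("v")
"v": len <= 1 -> True
= True


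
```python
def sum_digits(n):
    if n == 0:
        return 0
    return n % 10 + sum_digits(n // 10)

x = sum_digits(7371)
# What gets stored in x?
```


sum_digits(7371)
= 1 + sum_digits(737)
= 1 + 7 + sum_digits(73)
= 1 + 7 + 3 + sum_digits(7)
= 1 + 7 + 3 + 7 + sum_digits(0)
= 1 + 7 + 3 + 7 + 0
= 18


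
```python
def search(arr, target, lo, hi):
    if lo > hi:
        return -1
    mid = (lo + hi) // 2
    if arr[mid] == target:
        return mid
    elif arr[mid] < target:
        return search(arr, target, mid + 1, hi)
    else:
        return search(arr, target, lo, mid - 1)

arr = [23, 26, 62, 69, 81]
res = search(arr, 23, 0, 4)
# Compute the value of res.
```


search(arr, 23, 0, 4)
lo=0, hi=4, mid=2, arr[mid]=62
62 > 23, search left half
lo=0, hi=1, mid=0, arr[mid]=23
arr[0] == 23, found at index 0
= 0


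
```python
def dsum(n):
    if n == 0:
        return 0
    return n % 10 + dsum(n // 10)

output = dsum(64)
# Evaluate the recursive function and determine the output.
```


dsum(64)
= 4 + dsum(6)
= 4 + 6 + dsum(0)
= 4 + 6 + 0
= 10


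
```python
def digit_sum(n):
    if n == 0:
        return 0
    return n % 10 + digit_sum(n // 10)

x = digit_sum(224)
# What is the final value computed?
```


digit_sum(224)
= 4 + digit_sum(22)
= 4 + 2 + digit_sum(2)
= 4 + 2 + 2 + digit_sum(0)
= 4 + 2 + 2 + 0
= 8


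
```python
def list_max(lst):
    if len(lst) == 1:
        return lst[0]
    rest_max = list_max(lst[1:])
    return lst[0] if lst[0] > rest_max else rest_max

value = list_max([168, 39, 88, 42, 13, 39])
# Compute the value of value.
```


list_max([168, 39, 88, 42, 13, 39])
= compare 168 with list_max([39, 88, 42, 13, 39])
= compare 39 with list_max([88, 42, 13, 39])
= compare 88 with list_max([42, 13, 39])
= compare 42 with list_max([13, 39])
= compare 13 with list_max([39])
Base: list_max([39]) = 39
compare 13 with 39: max = 39
compare 42 with 39: max = 42
compare 88 with 42: max = 88
compare 39 with 88: max = 88
compare 168 with 88: max = 168
= 168


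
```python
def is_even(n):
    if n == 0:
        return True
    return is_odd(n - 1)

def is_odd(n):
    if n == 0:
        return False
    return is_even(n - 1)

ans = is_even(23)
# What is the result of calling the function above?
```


is_even(23)
= is_odd(22)
= is_even(21)
= is_odd(20)
= is_even(19)
= is_odd(18)
= is_even(17)
= is_odd(16)
= is_even(15)
= is_odd(14)
= is_even(13)
= is_odd(12)
= is_even(11)
= is_odd(10)
= is_even(9)
= is_odd(8)
= is_even(7)
= is_odd(6)
= is_even(5)
= is_odd(4)
= is_even(3)
= is_odd(2)
= is_even(1)
= is_odd(0)
n == 0: return False
= False


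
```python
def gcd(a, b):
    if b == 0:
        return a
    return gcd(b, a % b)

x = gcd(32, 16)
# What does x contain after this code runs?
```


gcd(32, 16)
= gcd(16, 32 % 16) = gcd(16, 0)
b == 0, return a = 16


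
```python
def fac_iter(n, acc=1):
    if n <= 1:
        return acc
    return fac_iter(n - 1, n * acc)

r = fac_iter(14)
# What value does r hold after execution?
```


fac_iter(14, 1)
= fac_iter(13, 14 * 1) = fac_iter(13, 14)
= fac_iter(12, 13 * 14) = fac_iter(12, 182)
= fac_iter(11, 12 * 182) = fac_iter(11, 2184)
= fac_iter(10, 11 * 2184) = fac_iter(10, 24024)
= fac_iter(9, 10 * 24024) = fac_iter(9, 240240)
= fac_iter(8, 9 * 240240) = fac_iter(8, 2162160)
= fac_iter(7, 8 * 2162160) = fac_iter(7, 17297280)
= fac_iter(6, 7 * 17297280) = fac_iter(6, 121080960)
= fac_iter(5, 6 * 121080960) = fac_iter(5, 726485760)
= fac_iter(4, 5 * 726485760) = fac_iter(4, 3632428800)
= fac_iter(3, 4 * 3632428800) = fac_iter(3, 14529715200)
= fac_iter(2, 3 * 14529715200) = fac_iter(2, 43589145600)
= fac_iter(1, 2 * 43589145600) = fac_iter(1, 87178291200)
n <= 1, return acc = 87178291200


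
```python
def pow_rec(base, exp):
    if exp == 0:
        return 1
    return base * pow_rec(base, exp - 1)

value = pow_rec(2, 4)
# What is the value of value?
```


pow_rec(2, 4)
= 2 * pow_rec(2, 3)
= 2 * 2 * pow_rec(2, 2)
= 2 * 2 * 2 * pow_rec(2, 1)
= 2 * 2 * 2 * 2 * pow_rec(2, 0)
= 2 * 2 * 2 * 2 * 1
= 16


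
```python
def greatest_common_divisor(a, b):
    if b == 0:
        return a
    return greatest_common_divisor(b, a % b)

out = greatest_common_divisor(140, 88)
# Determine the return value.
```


greatest_common_divisor(140, 88)
= greatest_common_divisor(88, 140 % 88) = greatest_common_divisor(88, 52)
= greatest_common_divisor(52, 88 % 52) = greatest_common_divisor(52, 36)
= greatest_common_divisor(36, 52 % 36) = greatest_common_divisor(36, 16)
= greatest_common_divisor(16, 36 % 16) = greatest_common_divisor(16, 4)
= greatest_common_divisor(4, 16 % 4) = greatest_common_divisor(4, 0)
b == 0, return a = 4


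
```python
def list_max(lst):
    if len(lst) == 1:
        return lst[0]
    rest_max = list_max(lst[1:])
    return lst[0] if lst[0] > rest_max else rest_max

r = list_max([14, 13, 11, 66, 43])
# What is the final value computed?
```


list_max([14, 13, 11, 66, 43])
= compare 14 with list_max([13, 11, 66, 43])
= compare 13 with list_max([11, 66, 43])
= compare 11 with list_max([66, 43])
= compare 66 with list_max([43])
Base: list_max([43]) = 43
compare 66 with 43: max = 66
compare 11 with 66: max = 66
compare 13 with 66: max = 66
compare 14 with 66: max = 66
= 66


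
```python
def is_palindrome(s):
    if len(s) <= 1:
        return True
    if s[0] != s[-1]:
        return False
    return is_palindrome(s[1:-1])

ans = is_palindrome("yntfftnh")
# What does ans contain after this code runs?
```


is_palindrome("yntfftnh")
"yntfftnh": s[0]='y' != s[-1]='h' -> False
= False


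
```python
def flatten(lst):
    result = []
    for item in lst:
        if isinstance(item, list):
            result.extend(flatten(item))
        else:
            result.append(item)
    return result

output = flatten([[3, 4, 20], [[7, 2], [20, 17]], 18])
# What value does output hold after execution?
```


flatten([[3, 4, 20], [[7, 2], [20, 17]], 18])
Processing each element:
  [3, 4, 20] is a list -> flatten recursively -> [3, 4, 20]
  [[7, 2], [20, 17]] is a list -> flatten recursively -> [7, 2, 20, 17]
  18 is not a list -> append 18
= [3, 4, 20, 7, 2, 20, 17, 18]


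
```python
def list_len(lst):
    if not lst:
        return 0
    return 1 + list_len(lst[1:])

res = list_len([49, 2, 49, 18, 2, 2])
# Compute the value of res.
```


list_len([49, 2, 49, 18, 2, 2])
= 1 + list_len([2, 49, 18, 2, 2])
= 1 + 1 + list_len([49, 18, 2, 2])
= 1 + 1 + 1 + list_len([18, 2, 2])
= 1 + 1 + 1 + 1 + list_len([2, 2])
= 1 + 1 + 1 + 1 + 1 + list_len([2])
= 1 + 1 + 1 + 1 + 1 + 1 + list_len([])
= 1 + 1 + 1 + 1 + 1 + 1 + 0
= 6


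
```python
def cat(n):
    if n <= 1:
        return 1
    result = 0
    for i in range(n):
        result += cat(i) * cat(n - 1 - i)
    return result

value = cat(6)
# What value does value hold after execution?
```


cat(6)
= sum of cat(i) * cat(6-1-i) for i in 0..5
First compute sub-values bottom-up:
  cat(0) = 1, cat(1) = 1
  cat(2) = 1*1 + 1*1 = 2
  cat(3) = 1*2 + 1*1 + 2*1 = 5
  cat(4) = 1*5 + 1*2 + 2*1 + 5*1 = 14
  cat(5) = 1*14 + 1*5 + 2*2 + 5*1 + 14*1 = 42
Now cat(6):
  cat(0)*cat(5) = 1*42 = 42
  cat(1)*cat(4) = 1*14 = 14
  cat(2)*cat(3) = 2*5 = 10
  cat(3)*cat(2) = 5*2 = 10
  cat(4)*cat(1) = 14*1 = 14
  cat(5)*cat(0) = 42*1 = 42
= 42 + 14 + 10 + 10 + 14 + 42
= 132


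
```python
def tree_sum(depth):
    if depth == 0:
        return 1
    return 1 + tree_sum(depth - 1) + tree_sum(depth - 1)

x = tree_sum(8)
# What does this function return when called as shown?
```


tree_sum(8)
= 1 + tree_sum(7) + tree_sum(7)
= 1 + 2 * tree_sum(7)
tree_sum(k) = 2^(k+1) - 1
tree_sum(0) = 1
tree_sum(1) = 3
tree_sum(2) = 7
tree_sum(3) = 15
tree_sum(4) = 31
tree_sum(8) = 2^9 - 1 = 511


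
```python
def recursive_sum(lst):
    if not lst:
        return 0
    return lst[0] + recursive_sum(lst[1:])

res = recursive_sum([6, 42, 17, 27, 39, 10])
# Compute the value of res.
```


recursive_sum([6, 42, 17, 27, 39, 10])
= 6 + recursive_sum([42, 17, 27, 39, 10])
= 6 + 42 + recursive_sum([17, 27, 39, 10])
= 6 + 42 + 17 + recursive_sum([27, 39, 10])
= 6 + 42 + 17 + 27 + recursive_sum([39, 10])
= 6 + 42 + 17 + 27 + 39 + recursive_sum([10])
= 6 + 42 + 17 + 27 + 39 + 10 + recursive_sum([])
= 6 + 42 + 17 + 27 + 39 + 10 + 0
= 141


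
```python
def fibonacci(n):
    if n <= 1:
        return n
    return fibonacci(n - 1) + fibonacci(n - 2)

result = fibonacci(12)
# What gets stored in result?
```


fibonacci(12)
= fibonacci(11) + fibonacci(10)
= (fibonacci(10) + fibonacci(9)) + fibonacci(10)
Computing bottom-up: fibonacci(0)=0, fibonacci(1)=1, fibonacci(2)=1, fibonacci(3)=2, fibonacci(4)=3, fibonacci(5)=5, fibonacci(6)=8, fibonacci(7)=13, fibonacci(8)=21, fibonacci(9)=34, fibonacci(10)=55, fibonacci(11)=89, fibonacci(12)=144
= 144


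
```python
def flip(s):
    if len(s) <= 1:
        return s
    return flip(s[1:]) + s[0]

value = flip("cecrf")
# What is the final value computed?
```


flip("cecrf")
= flip("ecrf") + "c"
= flip("crf") + "e" + "c"
= flip("rf") + "c" + "e" + "c"
= flip("f") + "r" + "c" + "e" + "c"
= "f" + "r" + "c" + "e" + "c"
= "frcec"


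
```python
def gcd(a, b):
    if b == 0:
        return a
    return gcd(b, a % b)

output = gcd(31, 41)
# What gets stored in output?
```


gcd(31, 41)
= gcd(41, 31 % 41) = gcd(41, 31)
= gcd(31, 41 % 31) = gcd(31, 10)
= gcd(10, 31 % 10) = gcd(10, 1)
= gcd(1, 10 % 1) = gcd(1, 0)
b == 0, return a = 1


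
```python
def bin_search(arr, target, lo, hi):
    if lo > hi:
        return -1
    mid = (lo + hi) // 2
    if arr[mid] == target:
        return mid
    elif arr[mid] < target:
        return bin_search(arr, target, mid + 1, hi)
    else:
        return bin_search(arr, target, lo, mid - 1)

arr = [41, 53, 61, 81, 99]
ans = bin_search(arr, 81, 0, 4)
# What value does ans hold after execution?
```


bin_search(arr, 81, 0, 4)
lo=0, hi=4, mid=2, arr[mid]=61
61 < 81, search right half
lo=3, hi=4, mid=3, arr[mid]=81
arr[3] == 81, found at index 3
= 3


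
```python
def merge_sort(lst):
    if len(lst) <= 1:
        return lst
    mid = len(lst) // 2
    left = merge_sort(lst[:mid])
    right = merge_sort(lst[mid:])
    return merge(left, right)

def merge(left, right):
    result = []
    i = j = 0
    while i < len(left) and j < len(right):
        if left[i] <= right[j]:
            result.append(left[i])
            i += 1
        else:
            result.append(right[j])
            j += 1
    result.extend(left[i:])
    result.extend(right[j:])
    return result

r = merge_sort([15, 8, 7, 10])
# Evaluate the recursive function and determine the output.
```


merge_sort([15, 8, 7, 10])
Split into [15, 8] and [7, 10]
Left sorted: [8, 15]
Right sorted: [7, 10]
Merge [8, 15] and [7, 10]
= [7, 8, 10, 15]


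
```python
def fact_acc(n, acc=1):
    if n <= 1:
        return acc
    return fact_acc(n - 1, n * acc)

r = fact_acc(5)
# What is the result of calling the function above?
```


fact_acc(5, 1)
= fact_acc(4, 5 * 1) = fact_acc(4, 5)
= fact_acc(3, 4 * 5) = fact_acc(3, 20)
= fact_acc(2, 3 * 20) = fact_acc(2, 60)
= fact_acc(1, 2 * 60) = fact_acc(1, 120)
n <= 1, return acc = 120


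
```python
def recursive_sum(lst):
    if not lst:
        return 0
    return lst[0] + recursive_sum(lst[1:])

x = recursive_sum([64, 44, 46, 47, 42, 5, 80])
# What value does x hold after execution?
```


recursive_sum([64, 44, 46, 47, 42, 5, 80])
= 64 + recursive_sum([44, 46, 47, 42, 5, 80])
= 64 + 44 + recursive_sum([46, 47, 42, 5, 80])
= 64 + 44 + 46 + recursive_sum([47, 42, 5, 80])
= 64 + 44 + 46 + 47 + recursive_sum([42, 5, 80])
= 64 + 44 + 46 + 47 + 42 + recursive_sum([5, 80])
= 64 + 44 + 46 + 47 + 42 + 5 + recursive_sum([80])
= 64 + 44 + 46 + 47 + 42 + 5 + 80 + recursive_sum([])
= 64 + 44 + 46 + 47 + 42 + 5 + 80 + 0
= 328


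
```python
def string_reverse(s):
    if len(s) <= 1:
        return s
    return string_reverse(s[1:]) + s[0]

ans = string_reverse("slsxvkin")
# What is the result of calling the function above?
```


string_reverse("slsxvkin")
= string_reverse("lsxvkin") + "s"
= string_reverse("sxvkin") + "l" + "s"
= string_reverse("xvkin") + "s" + "l" + "s"
= string_reverse("vkin") + "x" + "s" + "l" + "s"
= string_reverse("kin") + "v" + "x" + "s" + "l" + "s"
= string_reverse("in") + "k" + "v" + "x" + "s" + "l" + "s"
= string_reverse("n") + "i" + "k" + "v" + "x" + "s" + "l" + "s"
= "n" + "i" + "k" + "v" + "x" + "s" + "l" + "s"
= "nikvxsls"


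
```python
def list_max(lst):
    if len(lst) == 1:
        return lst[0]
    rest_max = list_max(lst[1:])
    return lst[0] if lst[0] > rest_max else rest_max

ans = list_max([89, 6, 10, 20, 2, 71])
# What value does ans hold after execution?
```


list_max([89, 6, 10, 20, 2, 71])
= compare 89 with list_max([6, 10, 20, 2, 71])
= compare 6 with list_max([10, 20, 2, 71])
= compare 10 with list_max([20, 2, 71])
= compare 20 with list_max([2, 71])
= compare 2 with list_max([71])
Base: list_max([71]) = 71
compare 2 with 71: max = 71
compare 20 with 71: max = 71
compare 10 with 71: max = 71
compare 6 with 71: max = 71
compare 89 with 71: max = 89
= 89


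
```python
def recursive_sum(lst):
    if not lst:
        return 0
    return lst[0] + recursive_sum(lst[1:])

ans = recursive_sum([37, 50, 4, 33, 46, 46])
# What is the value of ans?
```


recursive_sum([37, 50, 4, 33, 46, 46])
= 37 + recursive_sum([50, 4, 33, 46, 46])
= 37 + 50 + recursive_sum([4, 33, 46, 46])
= 37 + 50 + 4 + recursive_sum([33, 46, 46])
= 37 + 50 + 4 + 33 + recursive_sum([46, 46])
= 37 + 50 + 4 + 33 + 46 + recursive_sum([46])
= 37 + 50 + 4 + 33 + 46 + 46 + recursive_sum([])
= 37 + 50 + 4 + 33 + 46 + 46 + 0
= 216


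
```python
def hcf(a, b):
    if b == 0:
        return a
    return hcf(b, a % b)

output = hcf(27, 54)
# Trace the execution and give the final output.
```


hcf(27, 54)
= hcf(54, 27 % 54) = hcf(54, 27)
= hcf(27, 54 % 27) = hcf(27, 0)
b == 0, return a = 27


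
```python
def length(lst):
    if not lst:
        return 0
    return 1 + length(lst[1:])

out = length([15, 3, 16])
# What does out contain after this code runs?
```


length([15, 3, 16])
= 1 + length([3, 16])
= 1 + 1 + length([16])
= 1 + 1 + 1 + length([])
= 1 + 1 + 1 + 0
= 3


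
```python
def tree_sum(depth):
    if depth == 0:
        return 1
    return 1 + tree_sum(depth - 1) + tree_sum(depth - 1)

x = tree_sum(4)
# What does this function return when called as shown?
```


tree_sum(4)
= 1 + tree_sum(3) + tree_sum(3)
= 1 + 2 * tree_sum(3)
tree_sum(k) = 2^(k+1) - 1
tree_sum(0) = 1
tree_sum(1) = 3
tree_sum(2) = 7
tree_sum(3) = 15
tree_sum(4) = 31
tree_sum(4) = 2^5 - 1 = 31


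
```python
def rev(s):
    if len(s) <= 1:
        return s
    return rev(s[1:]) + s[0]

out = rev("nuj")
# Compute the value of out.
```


rev("nuj")
= rev("uj") + "n"
= rev("j") + "u" + "n"
= "j" + "u" + "n"
= "jun"


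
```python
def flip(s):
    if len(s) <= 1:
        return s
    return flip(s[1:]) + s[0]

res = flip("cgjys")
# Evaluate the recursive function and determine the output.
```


flip("cgjys")
= flip("gjys") + "c"
= flip("jys") + "g" + "c"
= flip("ys") + "j" + "g" + "c"
= flip("s") + "y" + "j" + "g" + "c"
= "s" + "y" + "j" + "g" + "c"
= "syjgc"


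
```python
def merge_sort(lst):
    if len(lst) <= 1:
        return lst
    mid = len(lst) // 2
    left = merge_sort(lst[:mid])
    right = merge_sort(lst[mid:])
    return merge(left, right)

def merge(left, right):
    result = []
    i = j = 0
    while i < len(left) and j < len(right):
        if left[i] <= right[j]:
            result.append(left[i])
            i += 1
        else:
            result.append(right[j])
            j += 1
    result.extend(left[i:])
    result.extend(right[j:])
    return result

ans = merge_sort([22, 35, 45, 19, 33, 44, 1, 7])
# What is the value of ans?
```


merge_sort([22, 35, 45, 19, 33, 44, 1, 7])
Split into [22, 35, 45, 19] and [33, 44, 1, 7]
Left sorted: [19, 22, 35, 45]
Right sorted: [1, 7, 33, 44]
Merge [19, 22, 35, 45] and [1, 7, 33, 44]
= [1, 7, 19, 22, 33, 35, 44, 45]


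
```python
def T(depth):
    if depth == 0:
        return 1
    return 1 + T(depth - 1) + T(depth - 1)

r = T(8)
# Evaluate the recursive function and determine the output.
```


T(8)
= 1 + T(7) + T(7)
= 1 + 2 * T(7)
T(k) = 2^(k+1) - 1
T(0) = 1
T(1) = 3
T(2) = 7
T(3) = 15
T(4) = 31
T(8) = 2^9 - 1 = 511


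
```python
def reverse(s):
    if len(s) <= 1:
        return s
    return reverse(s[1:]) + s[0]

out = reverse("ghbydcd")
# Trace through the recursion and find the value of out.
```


reverse("ghbydcd")
= reverse("hbydcd") + "g"
= reverse("bydcd") + "h" + "g"
= reverse("ydcd") + "b" + "h" + "g"
= reverse("dcd") + "y" + "b" + "h" + "g"
= reverse("cd") + "d" + "y" + "b" + "h" + "g"
= reverse("d") + "c" + "d" + "y" + "b" + "h" + "g"
= "d" + "c" + "d" + "y" + "b" + "h" + "g"
= "dcdybhg"


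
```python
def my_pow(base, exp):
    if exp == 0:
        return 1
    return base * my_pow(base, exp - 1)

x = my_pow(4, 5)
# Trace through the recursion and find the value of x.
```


my_pow(4, 5)
= 4 * my_pow(4, 4)
= 4 * 4 * my_pow(4, 3)
= 4 * 4 * 4 * my_pow(4, 2)
= 4 * 4 * 4 * 4 * my_pow(4, 1)
= 4 * 4 * 4 * 4 * 4 * my_pow(4, 0)
= 4 * 4 * 4 * 4 * 4 * 1
= 1024


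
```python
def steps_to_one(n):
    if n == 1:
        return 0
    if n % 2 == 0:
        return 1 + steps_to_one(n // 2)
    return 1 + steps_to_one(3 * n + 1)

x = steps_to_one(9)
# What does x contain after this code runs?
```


steps_to_one(9)
9 is odd -> 3*9+1 = 28 -> steps_to_one(28)
28 is even -> steps_to_one(14)
14 is even -> steps_to_one(7)
7 is odd -> 3*7+1 = 22 -> steps_to_one(22)
22 is even -> steps_to_one(11)
11 is odd -> 3*11+1 = 34 -> steps_to_one(34)
34 is even -> steps_to_one(17)
17 is odd -> 3*17+1 = 52 -> steps_to_one(52)
52 is even -> steps_to_one(26)
26 is even -> steps_to_one(13)
13 is odd -> 3*13+1 = 40 -> steps_to_one(40)
40 is even -> steps_to_one(20)
20 is even -> steps_to_one(10)
10 is even -> steps_to_one(5)
5 is odd -> 3*5+1 = 16 -> steps_to_one(16)
16 is even -> steps_to_one(8)
8 is even -> steps_to_one(4)
4 is even -> steps_to_one(2)
2 is even -> steps_to_one(1)
Reached 1 after 19 steps
= 19


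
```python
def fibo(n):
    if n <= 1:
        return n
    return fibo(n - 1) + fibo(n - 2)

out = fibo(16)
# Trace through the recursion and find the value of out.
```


fibo(16)
= fibo(15) + fibo(14)
= (fibo(14) + fibo(13)) + fibo(14)
Computing bottom-up: fibo(0)=0, fibo(1)=1, fibo(2)=1, fibo(3)=2, fibo(4)=3, fibo(5)=5, fibo(6)=8, fibo(7)=13, fibo(8)=21, fibo(9)=34, fibo(10)=55, fibo(11)=89, fibo(12)=144, fibo(13)=233, fibo(14)=377, fibo(15)=610, fibo(16)=987
= 987


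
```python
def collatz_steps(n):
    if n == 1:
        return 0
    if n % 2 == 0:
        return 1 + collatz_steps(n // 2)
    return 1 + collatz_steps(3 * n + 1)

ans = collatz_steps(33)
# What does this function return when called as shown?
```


collatz_steps(33)
33 is odd -> 3*33+1 = 100 -> collatz_steps(100)
100 is even -> collatz_steps(50)
50 is even -> collatz_steps(25)
25 is odd -> 3*25+1 = 76 -> collatz_steps(76)
76 is even -> collatz_steps(38)
38 is even -> collatz_steps(19)
19 is odd -> 3*19+1 = 58 -> collatz_steps(58)
58 is even -> collatz_steps(29)
29 is odd -> 3*29+1 = 88 -> collatz_steps(88)
88 is even -> collatz_steps(44)
44 is even -> collatz_steps(22)
22 is even -> collatz_steps(11)
11 is odd -> 3*11+1 = 34 -> collatz_steps(34)
34 is even -> collatz_steps(17)
17 is odd -> 3*17+1 = 52 -> collatz_steps(52)
52 is even -> collatz_steps(26)
26 is even -> collatz_steps(13)
13 is odd -> 3*13+1 = 40 -> collatz_steps(40)
40 is even -> collatz_steps(20)
20 is even -> collatz_steps(10)
10 is even -> collatz_steps(5)
5 is odd -> 3*5+1 = 16 -> collatz_steps(16)
16 is even -> collatz_steps(8)
8 is even -> collatz_steps(4)
4 is even -> collatz_steps(2)
2 is even -> collatz_steps(1)
Reached 1 after 26 steps
= 26


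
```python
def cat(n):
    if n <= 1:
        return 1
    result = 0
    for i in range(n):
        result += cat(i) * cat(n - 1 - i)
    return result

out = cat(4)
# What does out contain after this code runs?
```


cat(4)
= sum of cat(i) * cat(4-1-i) for i in 0..3
First compute sub-values bottom-up:
  cat(0) = 1, cat(1) = 1
  cat(2) = 1*1 + 1*1 = 2
  cat(3) = 1*2 + 1*1 + 2*1 = 5
Now cat(4):
  cat(0)*cat(3) = 1*5 = 5
  cat(1)*cat(2) = 1*2 = 2
  cat(2)*cat(1) = 2*1 = 2
  cat(3)*cat(0) = 5*1 = 5
= 5 + 2 + 2 + 5
= 14


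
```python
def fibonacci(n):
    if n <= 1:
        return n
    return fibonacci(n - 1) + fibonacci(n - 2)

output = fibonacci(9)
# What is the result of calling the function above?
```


fibonacci(9)
= fibonacci(8) + fibonacci(7)
= (fibonacci(7) + fibonacci(6)) + fibonacci(7)
Computing bottom-up: fibonacci(0)=0, fibonacci(1)=1, fibonacci(2)=1, fibonacci(3)=2, fibonacci(4)=3, fibonacci(5)=5, fibonacci(6)=8, fibonacci(7)=13, fibonacci(8)=21, fibonacci(9)=34
= 34


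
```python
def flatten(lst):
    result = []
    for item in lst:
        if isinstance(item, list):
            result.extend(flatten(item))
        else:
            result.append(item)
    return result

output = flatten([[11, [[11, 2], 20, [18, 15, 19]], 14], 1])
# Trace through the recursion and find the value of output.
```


flatten([[11, [[11, 2], 20, [18, 15, 19]], 14], 1])
Processing each element:
  [11, [[11, 2], 20, [18, 15, 19]], 14] is a list -> flatten recursively -> [11, 11, 2, 20, 18, 15, 19, 14]
  1 is not a list -> append 1
= [11, 11, 2, 20, 18, 15, 19, 14, 1]


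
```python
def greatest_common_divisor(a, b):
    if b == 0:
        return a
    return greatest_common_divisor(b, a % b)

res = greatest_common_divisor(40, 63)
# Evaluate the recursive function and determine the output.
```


greatest_common_divisor(40, 63)
= greatest_common_divisor(63, 40 % 63) = greatest_common_divisor(63, 40)
= greatest_common_divisor(40, 63 % 40) = greatest_common_divisor(40, 23)
= greatest_common_divisor(23, 40 % 23) = greatest_common_divisor(23, 17)
= greatest_common_divisor(17, 23 % 17) = greatest_common_divisor(17, 6)
= greatest_common_divisor(6, 17 % 6) = greatest_common_divisor(6, 5)
= greatest_common_divisor(5, 6 % 5) = greatest_common_divisor(5, 1)
= greatest_common_divisor(1, 5 % 1) = greatest_common_divisor(1, 0)
b == 0, return a = 1


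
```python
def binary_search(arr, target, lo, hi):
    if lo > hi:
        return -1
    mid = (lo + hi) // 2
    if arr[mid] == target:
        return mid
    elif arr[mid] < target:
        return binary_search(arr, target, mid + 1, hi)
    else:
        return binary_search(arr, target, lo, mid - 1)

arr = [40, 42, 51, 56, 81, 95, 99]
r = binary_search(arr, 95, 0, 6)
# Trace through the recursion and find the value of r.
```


binary_search(arr, 95, 0, 6)
lo=0, hi=6, mid=3, arr[mid]=56
56 < 95, search right half
lo=4, hi=6, mid=5, arr[mid]=95
arr[5] == 95, found at index 5
= 5


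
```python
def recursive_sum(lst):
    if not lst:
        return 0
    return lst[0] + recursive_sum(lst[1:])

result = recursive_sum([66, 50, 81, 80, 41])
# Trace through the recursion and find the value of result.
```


recursive_sum([66, 50, 81, 80, 41])
= 66 + recursive_sum([50, 81, 80, 41])
= 66 + 50 + recursive_sum([81, 80, 41])
= 66 + 50 + 81 + recursive_sum([80, 41])
= 66 + 50 + 81 + 80 + recursive_sum([41])
= 66 + 50 + 81 + 80 + 41 + recursive_sum([])
= 66 + 50 + 81 + 80 + 41 + 0
= 318


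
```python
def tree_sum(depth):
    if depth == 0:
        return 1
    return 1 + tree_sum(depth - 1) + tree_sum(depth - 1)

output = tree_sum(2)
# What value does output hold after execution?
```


tree_sum(2)
= 1 + tree_sum(1) + tree_sum(1)
= 1 + 2 * tree_sum(1)
tree_sum(k) = 2^(k+1) - 1
tree_sum(0) = 1
tree_sum(1) = 3
tree_sum(2) = 7
tree_sum(2) = 2^3 - 1 = 7


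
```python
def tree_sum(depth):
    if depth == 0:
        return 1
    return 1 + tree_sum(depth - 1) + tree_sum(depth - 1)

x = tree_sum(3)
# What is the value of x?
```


tree_sum(3)
= 1 + tree_sum(2) + tree_sum(2)
= 1 + 2 * tree_sum(2)
tree_sum(k) = 2^(k+1) - 1
tree_sum(0) = 1
tree_sum(1) = 3
tree_sum(2) = 7
tree_sum(3) = 15
tree_sum(3) = 2^4 - 1 = 15


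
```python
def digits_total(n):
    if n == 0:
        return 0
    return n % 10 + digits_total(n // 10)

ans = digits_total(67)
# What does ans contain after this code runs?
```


digits_total(67)
= 7 + digits_total(6)
= 7 + 6 + digits_total(0)
= 7 + 6 + 0
= 13


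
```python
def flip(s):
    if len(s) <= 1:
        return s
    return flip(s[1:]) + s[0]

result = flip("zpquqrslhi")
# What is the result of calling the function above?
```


flip("zpquqrslhi")
= flip("pquqrslhi") + "z"
= flip("quqrslhi") + "p" + "z"
= flip("uqrslhi") + "q" + "p" + "z"
= flip("qrslhi") + "u" + "q" + "p" + "z"
= flip("rslhi") + "q" + "u" + "q" + "p" + "z"
= flip("slhi") + "r" + "q" + "u" + "q" + "p" + "z"
= flip("lhi") + "s" + "r" + "q" + "u" + "q" + "p" + "z"
= flip("hi") + "l" + "s" + "r" + "q" + "u" + "q" + "p" + "z"
= flip("i") + "h" + "l" + "s" + "r" + "q" + "u" + "q" + "p" + "z"
= "i" + "h" + "l" + "s" + "r" + "q" + "u" + "q" + "p" + "z"
= "ihlsrquqpz"


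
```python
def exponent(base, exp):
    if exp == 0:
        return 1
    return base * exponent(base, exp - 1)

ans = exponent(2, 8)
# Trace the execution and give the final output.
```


exponent(2, 8)
= 2 * exponent(2, 7)
= 2 * 2 * exponent(2, 6)
= 2 * 2 * 2 * exponent(2, 5)
= 2 * 2 * 2 * 2 * exponent(2, 4)
= 2 * 2 * 2 * 2 * 2 * exponent(2, 3)
= 2 * 2 * 2 * 2 * 2 * 2 * exponent(2, 2)
= 2 * 2 * 2 * 2 * 2 * 2 * 2 * exponent(2, 1)
= 2 * 2 * 2 * 2 * 2 * 2 * 2 * 2 * exponent(2, 0)
= 2 * 2 * 2 * 2 * 2 * 2 * 2 * 2 * 1
= 256


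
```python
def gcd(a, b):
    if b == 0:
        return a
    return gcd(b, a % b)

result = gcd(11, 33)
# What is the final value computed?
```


gcd(11, 33)
= gcd(33, 11 % 33) = gcd(33, 11)
= gcd(11, 33 % 11) = gcd(11, 0)
b == 0, return a = 11


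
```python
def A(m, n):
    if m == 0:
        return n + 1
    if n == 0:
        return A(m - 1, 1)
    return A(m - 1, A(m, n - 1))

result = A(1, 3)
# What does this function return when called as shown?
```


A(1, 3)
= A(0, A(1, 2))
First compute A(1, 2) = 4
= A(0, 4)
= 5


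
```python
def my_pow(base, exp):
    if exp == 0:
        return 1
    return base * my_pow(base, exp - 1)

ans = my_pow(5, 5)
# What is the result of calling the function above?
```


my_pow(5, 5)
= 5 * my_pow(5, 4)
= 5 * 5 * my_pow(5, 3)
= 5 * 5 * 5 * my_pow(5, 2)
= 5 * 5 * 5 * 5 * my_pow(5, 1)
= 5 * 5 * 5 * 5 * 5 * my_pow(5, 0)
= 5 * 5 * 5 * 5 * 5 * 1
= 3125


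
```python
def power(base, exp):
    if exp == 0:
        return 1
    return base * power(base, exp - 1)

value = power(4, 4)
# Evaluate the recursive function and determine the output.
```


power(4, 4)
= 4 * power(4, 3)
= 4 * 4 * power(4, 2)
= 4 * 4 * 4 * power(4, 1)
= 4 * 4 * 4 * 4 * power(4, 0)
= 4 * 4 * 4 * 4 * 1
= 256


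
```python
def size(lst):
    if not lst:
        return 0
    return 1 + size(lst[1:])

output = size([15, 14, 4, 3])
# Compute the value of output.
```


size([15, 14, 4, 3])
= 1 + size([14, 4, 3])
= 1 + 1 + size([4, 3])
= 1 + 1 + 1 + size([3])
= 1 + 1 + 1 + 1 + size([])
= 1 + 1 + 1 + 1 + 0
= 4


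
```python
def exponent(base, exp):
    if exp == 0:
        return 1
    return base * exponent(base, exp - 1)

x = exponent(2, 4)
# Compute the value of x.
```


exponent(2, 4)
= 2 * exponent(2, 3)
= 2 * 2 * exponent(2, 2)
= 2 * 2 * 2 * exponent(2, 1)
= 2 * 2 * 2 * 2 * exponent(2, 0)
= 2 * 2 * 2 * 2 * 1
= 16


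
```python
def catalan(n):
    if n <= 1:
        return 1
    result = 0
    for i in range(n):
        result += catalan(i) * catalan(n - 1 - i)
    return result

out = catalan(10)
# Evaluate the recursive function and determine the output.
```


catalan(10)
= sum of catalan(i) * catalan(10-1-i) for i in 0..9
First compute sub-values bottom-up:
  catalan(0) = 1, catalan(1) = 1
  catalan(2) = 1*1 + 1*1 = 2
  catalan(3) = 1*2 + 1*1 + 2*1 = 5
  catalan(4) = 1*5 + 1*2 + 2*1 + 5*1 = 14
  catalan(5) = 1*14 + 1*5 + 2*2 + 5*1 + 14*1 = 42
  catalan(6) = 1*42 + 1*14 + 2*5 + 5*2 + 14*1 + 42*1 = 132
  catalan(7) = 1*132 + 1*42 + 2*14 + 5*5 + 14*2 + 42*1 + 132*1 = 429
  catalan(8) = 1*429 + 1*132 + 2*42 + 5*14 + 14*5 + 42*2 + 132*1 + 429*1 = 1430
  catalan(9) = 1*1430 + 1*429 + 2*132 + 5*42 + 14*14 + 42*5 + 132*2 + 429*1 + 1430*1 = 4862
Now catalan(10):
  catalan(0)*catalan(9) = 1*4862 = 4862
  catalan(1)*catalan(8) = 1*1430 = 1430
  catalan(2)*catalan(7) = 2*429 = 858
  catalan(3)*catalan(6) = 5*132 = 660
  catalan(4)*catalan(5) = 14*42 = 588
  catalan(5)*catalan(4) = 42*14 = 588
  catalan(6)*catalan(3) = 132*5 = 660
  catalan(7)*catalan(2) = 429*2 = 858
  catalan(8)*catalan(1) = 1430*1 = 1430
  catalan(9)*catalan(0) = 4862*1 = 4862
= 4862 + 1430 + 858 + 660 + 588 + 588 + 660 + 858 + 1430 + 4862
= 16796


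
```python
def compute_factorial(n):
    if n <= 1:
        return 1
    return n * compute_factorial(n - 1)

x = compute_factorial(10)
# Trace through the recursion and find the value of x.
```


compute_factorial(10)
= 10 * compute_factorial(9)
= 10 * 9 * compute_factorial(8)
= 10 * 9 * 8 * compute_factorial(7)
= 10 * 9 * 8 * 7 * compute_factorial(6)
= 10 * 9 * 8 * 7 * 6 * compute_factorial(5)
= 10 * 9 * 8 * 7 * 6 * 5 * compute_factorial(4)
= 10 * 9 * 8 * 7 * 6 * 5 * 4 * compute_factorial(3)
= 10 * 9 * 8 * 7 * 6 * 5 * 4 * 3 * compute_factorial(2)
= 10 * 9 * 8 * 7 * 6 * 5 * 4 * 3 * 2 * compute_factorial(1)
= 10 * 9 * 8 * 7 * 6 * 5 * 4 * 3 * 2 * 1
= 3628800


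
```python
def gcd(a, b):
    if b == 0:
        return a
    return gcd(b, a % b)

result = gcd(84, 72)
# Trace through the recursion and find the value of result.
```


gcd(84, 72)
= gcd(72, 84 % 72) = gcd(72, 12)
= gcd(12, 72 % 12) = gcd(12, 0)
b == 0, return a = 12


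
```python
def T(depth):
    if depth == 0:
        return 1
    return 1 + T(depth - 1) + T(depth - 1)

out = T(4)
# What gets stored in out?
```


T(4)
= 1 + T(3) + T(3)
= 1 + 2 * T(3)
T(k) = 2^(k+1) - 1
T(0) = 1
T(1) = 3
T(2) = 7
T(3) = 15
T(4) = 31
T(4) = 2^5 - 1 = 31


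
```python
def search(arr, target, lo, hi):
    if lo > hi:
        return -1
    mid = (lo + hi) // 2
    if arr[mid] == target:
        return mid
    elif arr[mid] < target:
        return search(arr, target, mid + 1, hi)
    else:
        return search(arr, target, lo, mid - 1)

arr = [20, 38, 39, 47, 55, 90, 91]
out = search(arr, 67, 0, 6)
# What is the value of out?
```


search(arr, 67, 0, 6)
lo=0, hi=6, mid=3, arr[mid]=47
47 < 67, search right half
lo=4, hi=6, mid=5, arr[mid]=90
90 > 67, search left half
lo=4, hi=4, mid=4, arr[mid]=55
55 < 67, search right half
lo > hi, target not found, return -1
= -1


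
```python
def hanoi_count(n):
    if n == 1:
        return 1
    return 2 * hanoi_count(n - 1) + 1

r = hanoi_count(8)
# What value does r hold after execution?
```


hanoi_count(8)
= 2 * hanoi_count(7) + 1
= 2 * (2 * hanoi_count(6) + 1) + 1
= 2 * (2 * (2 * hanoi_count(5) + 1) + 1) + 1
= 2 * (2 * (2 * (2 * hanoi_count(4) + 1) + 1) + 1) + 1
= 2 * (2 * (2 * (2 * (2 * hanoi_count(3) + 1) + 1) + 1) + 1) + 1
= 2 * (2 * (2 * (2 * (2 * (2 * hanoi_count(2) + 1) + 1) + 1) + 1) + 1) + 1
= 2 * (2 * (2 * (2 * (2 * (2 * (2 * hanoi_count(1) + 1) + 1) + 1) + 1) + 1) + 1) + 1
Now compute bottom-up:
hanoi_count(1) = 1
hanoi_count(2) = 2 * 1 + 1 = 3
hanoi_count(3) = 2 * 3 + 1 = 7
hanoi_count(4) = 2 * 7 + 1 = 15
hanoi_count(5) = 2 * 15 + 1 = 31
hanoi_count(6) = 2 * 31 + 1 = 63
hanoi_count(7) = 2 * 63 + 1 = 127
hanoi_count(8) = 2 * 127 + 1 = 255
= 255


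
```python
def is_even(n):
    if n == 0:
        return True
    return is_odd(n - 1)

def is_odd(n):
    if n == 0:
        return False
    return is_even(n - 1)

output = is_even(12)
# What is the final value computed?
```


is_even(12)
= is_odd(11)
= is_even(10)
= is_odd(9)
= is_even(8)
= is_odd(7)
= is_even(6)
= is_odd(5)
= is_even(4)
= is_odd(3)
= is_even(2)
= is_odd(1)
= is_even(0)
n == 0: return True
= True


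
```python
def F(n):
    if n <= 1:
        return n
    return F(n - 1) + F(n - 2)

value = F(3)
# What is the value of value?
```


F(3)
= F(2) + F(1)
Computing bottom-up: F(0)=0, F(1)=1, F(2)=1, F(3)=2
= 2


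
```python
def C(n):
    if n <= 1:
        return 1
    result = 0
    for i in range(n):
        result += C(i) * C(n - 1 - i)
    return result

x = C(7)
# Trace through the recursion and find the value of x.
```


C(7)
= sum of C(i) * C(7-1-i) for i in 0..6
First compute sub-values bottom-up:
  C(0) = 1, C(1) = 1
  C(2) = 1*1 + 1*1 = 2
  C(3) = 1*2 + 1*1 + 2*1 = 5
  C(4) = 1*5 + 1*2 + 2*1 + 5*1 = 14
  C(5) = 1*14 + 1*5 + 2*2 + 5*1 + 14*1 = 42
  C(6) = 1*42 + 1*14 + 2*5 + 5*2 + 14*1 + 42*1 = 132
Now C(7):
  C(0)*C(6) = 1*132 = 132
  C(1)*C(5) = 1*42 = 42
  C(2)*C(4) = 2*14 = 28
  C(3)*C(3) = 5*5 = 25
  C(4)*C(2) = 14*2 = 28
  C(5)*C(1) = 42*1 = 42
  C(6)*C(0) = 132*1 = 132
= 132 + 42 + 28 + 25 + 28 + 42 + 132
= 429


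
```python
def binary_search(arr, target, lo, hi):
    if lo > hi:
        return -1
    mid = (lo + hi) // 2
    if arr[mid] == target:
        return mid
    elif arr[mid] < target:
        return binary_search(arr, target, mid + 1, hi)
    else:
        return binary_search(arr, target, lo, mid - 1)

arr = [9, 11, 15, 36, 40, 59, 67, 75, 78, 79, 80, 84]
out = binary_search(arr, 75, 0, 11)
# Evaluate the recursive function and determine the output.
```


binary_search(arr, 75, 0, 11)
lo=0, hi=11, mid=5, arr[mid]=59
59 < 75, search right half
lo=6, hi=11, mid=8, arr[mid]=78
78 > 75, search left half
lo=6, hi=7, mid=6, arr[mid]=67
67 < 75, search right half
lo=7, hi=7, mid=7, arr[mid]=75
arr[7] == 75, found at index 7
= 7


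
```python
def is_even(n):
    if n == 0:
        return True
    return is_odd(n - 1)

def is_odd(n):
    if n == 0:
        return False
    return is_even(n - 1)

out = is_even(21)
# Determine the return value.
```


is_even(21)
= is_odd(20)
= is_even(19)
= is_odd(18)
= is_even(17)
= is_odd(16)
= is_even(15)
= is_odd(14)
= is_even(13)
= is_odd(12)
= is_even(11)
= is_odd(10)
= is_even(9)
= is_odd(8)
= is_even(7)
= is_odd(6)
= is_even(5)
= is_odd(4)
= is_even(3)
= is_odd(2)
= is_even(1)
= is_odd(0)
n == 0: return False
= False


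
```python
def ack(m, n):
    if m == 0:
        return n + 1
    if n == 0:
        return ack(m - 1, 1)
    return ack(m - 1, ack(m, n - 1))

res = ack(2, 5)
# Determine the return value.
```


ack(2, 5)
= ack(1, ack(2, 4))
First compute ack(2, 4) = 11
= ack(1, 11)
= 13


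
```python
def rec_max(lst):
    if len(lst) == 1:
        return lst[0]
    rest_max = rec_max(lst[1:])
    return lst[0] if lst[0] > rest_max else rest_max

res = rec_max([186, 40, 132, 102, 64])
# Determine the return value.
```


rec_max([186, 40, 132, 102, 64])
= compare 186 with rec_max([40, 132, 102, 64])
= compare 40 with rec_max([132, 102, 64])
= compare 132 with rec_max([102, 64])
= compare 102 with rec_max([64])
Base: rec_max([64]) = 64
compare 102 with 64: max = 102
compare 132 with 102: max = 132
compare 40 with 132: max = 132
compare 186 with 132: max = 186
= 186


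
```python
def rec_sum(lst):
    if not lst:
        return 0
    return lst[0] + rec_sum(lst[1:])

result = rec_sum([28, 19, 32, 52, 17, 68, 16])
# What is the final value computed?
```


rec_sum([28, 19, 32, 52, 17, 68, 16])
= 28 + rec_sum([19, 32, 52, 17, 68, 16])
= 28 + 19 + rec_sum([32, 52, 17, 68, 16])
= 28 + 19 + 32 + rec_sum([52, 17, 68, 16])
= 28 + 19 + 32 + 52 + rec_sum([17, 68, 16])
= 28 + 19 + 32 + 52 + 17 + rec_sum([68, 16])
= 28 + 19 + 32 + 52 + 17 + 68 + rec_sum([16])
= 28 + 19 + 32 + 52 + 17 + 68 + 16 + rec_sum([])
= 28 + 19 + 32 + 52 + 17 + 68 + 16 + 0
= 232


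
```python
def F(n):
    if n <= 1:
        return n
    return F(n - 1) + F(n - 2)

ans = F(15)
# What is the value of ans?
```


F(15)
= F(14) + F(13)
= (F(13) + F(12)) + F(13)
Computing bottom-up: F(0)=0, F(1)=1, F(2)=1, F(3)=2, F(4)=3, F(5)=5, F(6)=8, F(7)=13, F(8)=21, F(9)=34, F(10)=55, F(11)=89, F(12)=144, F(13)=233, F(14)=377, F(15)=610
= 610


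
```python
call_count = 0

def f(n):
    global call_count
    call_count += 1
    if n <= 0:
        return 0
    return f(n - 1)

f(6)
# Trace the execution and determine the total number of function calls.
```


f(6) calls f(5) calls ... calls f(0)
Total calls: 6 + 1 (for base case) = 7


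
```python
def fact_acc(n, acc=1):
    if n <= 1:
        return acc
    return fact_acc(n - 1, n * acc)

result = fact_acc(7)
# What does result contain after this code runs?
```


fact_acc(7, 1)
= fact_acc(6, 7 * 1) = fact_acc(6, 7)
= fact_acc(5, 6 * 7) = fact_acc(5, 42)
= fact_acc(4, 5 * 42) = fact_acc(4, 210)
= fact_acc(3, 4 * 210) = fact_acc(3, 840)
= fact_acc(2, 3 * 840) = fact_acc(2, 2520)
= fact_acc(1, 2 * 2520) = fact_acc(1, 5040)
n <= 1, return acc = 5040


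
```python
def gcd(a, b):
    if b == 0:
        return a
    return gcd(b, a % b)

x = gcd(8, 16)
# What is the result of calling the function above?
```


gcd(8, 16)
= gcd(16, 8 % 16) = gcd(16, 8)
= gcd(8, 16 % 8) = gcd(8, 0)
b == 0, return a = 8
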